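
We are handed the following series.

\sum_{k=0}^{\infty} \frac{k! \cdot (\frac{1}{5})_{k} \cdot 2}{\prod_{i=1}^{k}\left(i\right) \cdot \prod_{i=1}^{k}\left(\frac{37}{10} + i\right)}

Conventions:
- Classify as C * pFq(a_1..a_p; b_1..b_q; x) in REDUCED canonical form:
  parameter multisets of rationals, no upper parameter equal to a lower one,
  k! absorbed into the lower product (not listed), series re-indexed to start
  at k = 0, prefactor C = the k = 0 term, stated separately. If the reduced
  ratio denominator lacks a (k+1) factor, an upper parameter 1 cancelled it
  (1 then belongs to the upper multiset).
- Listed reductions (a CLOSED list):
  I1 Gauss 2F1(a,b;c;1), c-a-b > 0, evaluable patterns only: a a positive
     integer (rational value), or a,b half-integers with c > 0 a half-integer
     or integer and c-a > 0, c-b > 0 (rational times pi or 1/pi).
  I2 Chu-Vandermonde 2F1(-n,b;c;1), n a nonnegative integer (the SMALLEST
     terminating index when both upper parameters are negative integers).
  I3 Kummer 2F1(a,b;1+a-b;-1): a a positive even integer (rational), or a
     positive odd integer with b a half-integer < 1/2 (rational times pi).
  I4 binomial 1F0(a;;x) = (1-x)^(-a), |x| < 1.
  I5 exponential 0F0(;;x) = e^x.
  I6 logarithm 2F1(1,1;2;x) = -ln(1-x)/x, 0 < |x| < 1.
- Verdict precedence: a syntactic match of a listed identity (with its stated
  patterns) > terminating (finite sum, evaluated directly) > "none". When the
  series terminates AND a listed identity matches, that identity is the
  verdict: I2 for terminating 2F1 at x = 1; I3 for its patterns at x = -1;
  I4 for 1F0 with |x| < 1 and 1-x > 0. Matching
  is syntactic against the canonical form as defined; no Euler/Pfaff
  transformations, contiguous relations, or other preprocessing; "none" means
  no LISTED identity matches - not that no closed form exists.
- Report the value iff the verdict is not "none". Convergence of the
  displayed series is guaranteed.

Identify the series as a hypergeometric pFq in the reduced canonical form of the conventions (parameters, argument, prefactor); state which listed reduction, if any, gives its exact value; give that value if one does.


With C = 2: the canonical form is 2F1(\frac{1}{5}, 1; \frac{47}{10}; 1). Verdict: the Gauss summation I1 matches (x = 1: the Gamma ratio telescopes since c-a-b = 7/2 > 0 and a = 1 in Z>0). Sum: \frac{74}{35}.

Key observation: from the first term 2: the factorial ratio (C = 2) (k+a-1)!/(a-1)! is a rising factorial (a)_k.
Term ratio: r(k) = 1 * (k+\frac{1}{5}) (k+1) / [(k+\frac{47}{10}) (k+1)] - rational in k. x = 1; t_0 = 2; negate the roots.


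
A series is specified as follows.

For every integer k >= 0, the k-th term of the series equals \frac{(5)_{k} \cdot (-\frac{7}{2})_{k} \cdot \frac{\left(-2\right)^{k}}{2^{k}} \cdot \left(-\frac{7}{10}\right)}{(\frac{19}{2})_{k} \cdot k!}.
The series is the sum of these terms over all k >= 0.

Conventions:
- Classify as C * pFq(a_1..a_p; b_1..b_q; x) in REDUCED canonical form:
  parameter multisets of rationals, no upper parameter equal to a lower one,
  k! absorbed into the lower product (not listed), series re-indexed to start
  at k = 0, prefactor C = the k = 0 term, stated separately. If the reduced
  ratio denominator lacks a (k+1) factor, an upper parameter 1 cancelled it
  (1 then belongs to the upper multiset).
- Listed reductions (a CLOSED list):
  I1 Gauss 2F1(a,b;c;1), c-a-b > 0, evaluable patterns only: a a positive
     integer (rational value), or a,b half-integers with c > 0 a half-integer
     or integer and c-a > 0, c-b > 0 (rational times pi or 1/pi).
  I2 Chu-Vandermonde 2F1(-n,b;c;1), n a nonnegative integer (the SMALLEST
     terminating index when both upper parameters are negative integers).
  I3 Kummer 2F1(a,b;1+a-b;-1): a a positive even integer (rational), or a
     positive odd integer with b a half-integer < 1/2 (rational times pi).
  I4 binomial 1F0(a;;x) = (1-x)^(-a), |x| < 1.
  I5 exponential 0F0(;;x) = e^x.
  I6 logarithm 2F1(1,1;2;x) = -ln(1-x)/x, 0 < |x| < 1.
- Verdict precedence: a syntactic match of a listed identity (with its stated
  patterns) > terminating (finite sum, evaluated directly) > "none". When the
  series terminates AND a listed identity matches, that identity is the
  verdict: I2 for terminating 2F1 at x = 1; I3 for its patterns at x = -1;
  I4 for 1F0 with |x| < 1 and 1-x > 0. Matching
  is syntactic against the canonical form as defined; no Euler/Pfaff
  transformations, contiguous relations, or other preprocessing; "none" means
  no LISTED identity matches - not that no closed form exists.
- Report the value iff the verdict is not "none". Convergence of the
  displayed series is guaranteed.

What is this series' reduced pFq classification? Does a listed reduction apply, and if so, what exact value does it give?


Reduced: x = -1, 2F1, upper = {-\frac{7}{2}, 5}, lower = {\frac{19}{2}}, C = -\frac{7}{10}. Verdict (x = -1): Kummer's theorem (I3) applies (x = -1; c = \frac{19}{2} equals 1+a-b for upper {-\frac{7}{2}, 5}: listed pattern). Its exact value is \left(-\frac{1072071}{1048576}\right) \cdot \pi.

The tell: x = -1 and the two k-th powers (C = -7/10) combine into one argument.
Consecutive-term ratio: r(k) = -1 * (k-\frac{7}{2}) (k+5) / [(k+\frac{19}{2}) (k+1)] - rational; roots negated = parameters, x = -1, C = -\frac{7}{10}.


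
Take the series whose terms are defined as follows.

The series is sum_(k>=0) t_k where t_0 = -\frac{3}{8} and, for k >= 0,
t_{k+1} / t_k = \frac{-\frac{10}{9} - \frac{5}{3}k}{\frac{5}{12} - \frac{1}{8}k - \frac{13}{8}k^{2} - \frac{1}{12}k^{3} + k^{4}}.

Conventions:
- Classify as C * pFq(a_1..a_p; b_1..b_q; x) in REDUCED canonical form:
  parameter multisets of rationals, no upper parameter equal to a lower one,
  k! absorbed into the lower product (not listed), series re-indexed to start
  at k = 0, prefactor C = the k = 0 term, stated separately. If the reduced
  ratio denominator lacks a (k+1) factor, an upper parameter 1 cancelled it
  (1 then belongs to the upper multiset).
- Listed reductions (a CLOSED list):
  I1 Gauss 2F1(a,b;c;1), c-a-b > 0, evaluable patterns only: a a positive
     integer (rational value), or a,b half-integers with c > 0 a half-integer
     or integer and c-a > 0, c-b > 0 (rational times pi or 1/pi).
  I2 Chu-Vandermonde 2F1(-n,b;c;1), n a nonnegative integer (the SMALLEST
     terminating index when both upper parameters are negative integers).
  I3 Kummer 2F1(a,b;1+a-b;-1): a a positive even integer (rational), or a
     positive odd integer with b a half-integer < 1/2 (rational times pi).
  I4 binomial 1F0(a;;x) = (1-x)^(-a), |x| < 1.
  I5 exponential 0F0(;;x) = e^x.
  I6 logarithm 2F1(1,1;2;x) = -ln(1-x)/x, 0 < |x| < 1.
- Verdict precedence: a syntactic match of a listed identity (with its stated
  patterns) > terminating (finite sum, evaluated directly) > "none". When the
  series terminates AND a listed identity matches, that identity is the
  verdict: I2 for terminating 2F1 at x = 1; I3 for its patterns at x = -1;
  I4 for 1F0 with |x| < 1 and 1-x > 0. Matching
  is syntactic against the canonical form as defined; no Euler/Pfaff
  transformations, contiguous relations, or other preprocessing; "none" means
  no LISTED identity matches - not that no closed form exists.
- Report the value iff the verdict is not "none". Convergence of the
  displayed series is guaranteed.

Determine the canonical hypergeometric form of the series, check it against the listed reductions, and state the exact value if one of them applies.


Reduced: x = -\frac{5}{3}, 0F2, upper = {-}, lower = {-\frac{5}{4}, -\frac{1}{2}}, C = -\frac{3}{8}. Verdict: none. A 0F2 with upper {-} fits none of I1-I6 at x = -\frac{5}{3}; the sum runs forever.

The tell: t_0 = -\frac{3}{8} here, and cancel k + 2/3 from the displayed ratio first; then prefactor -3/8.
Consecutive-term ratio: r(k) = -\frac{5}{3} * 1 / [(k-\frac{5}{4}) (k-\frac{1}{2}) (k+1)] ; factor over Q: parameters, x = -\frac{5}{3}, and C = -\frac{3}{8}.


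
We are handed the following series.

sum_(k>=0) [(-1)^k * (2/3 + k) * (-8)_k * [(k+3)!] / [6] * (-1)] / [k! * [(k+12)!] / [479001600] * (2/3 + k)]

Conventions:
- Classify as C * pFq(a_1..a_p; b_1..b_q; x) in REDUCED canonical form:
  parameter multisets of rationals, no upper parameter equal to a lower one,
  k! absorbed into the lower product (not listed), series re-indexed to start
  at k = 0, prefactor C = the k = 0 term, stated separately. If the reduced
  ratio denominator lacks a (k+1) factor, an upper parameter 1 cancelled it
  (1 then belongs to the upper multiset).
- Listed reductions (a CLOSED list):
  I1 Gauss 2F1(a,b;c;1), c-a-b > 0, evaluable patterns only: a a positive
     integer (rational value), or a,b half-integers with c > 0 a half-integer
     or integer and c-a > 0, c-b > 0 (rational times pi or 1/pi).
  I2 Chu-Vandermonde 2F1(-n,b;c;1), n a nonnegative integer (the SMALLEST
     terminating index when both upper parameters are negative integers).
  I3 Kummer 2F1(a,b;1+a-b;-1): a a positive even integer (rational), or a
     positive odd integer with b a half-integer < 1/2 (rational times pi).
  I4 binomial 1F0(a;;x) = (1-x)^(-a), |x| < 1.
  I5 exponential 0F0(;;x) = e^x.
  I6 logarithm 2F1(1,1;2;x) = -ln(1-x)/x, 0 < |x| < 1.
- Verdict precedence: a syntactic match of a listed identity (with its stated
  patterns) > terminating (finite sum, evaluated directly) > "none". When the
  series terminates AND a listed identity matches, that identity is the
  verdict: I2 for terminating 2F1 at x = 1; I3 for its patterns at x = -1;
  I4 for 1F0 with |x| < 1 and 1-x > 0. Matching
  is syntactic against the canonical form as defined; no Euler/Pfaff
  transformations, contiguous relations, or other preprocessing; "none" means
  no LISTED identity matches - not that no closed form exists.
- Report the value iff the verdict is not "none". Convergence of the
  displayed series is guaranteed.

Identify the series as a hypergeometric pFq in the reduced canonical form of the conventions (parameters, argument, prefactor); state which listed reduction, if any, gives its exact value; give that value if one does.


The tell: t_0 being -1, the denominator's factorial ratio (C = -1, x = -1) is a lower Pochhammer.
Term ratio: r(k) = (-1) * (k-8) (k+4) / [(k+13) (k+1)] - poly over poly, x = (-1) from leading terms; C = -1 at k = 0.

The series (x = -1) is 2F1: upper {-8, 4}, lower {13}, prefactor -1. Verdict at x = -1: the Kummer evaluation I3 matches (x = -1; c = 13 equals 1+a-b for upper {-8, 4}: listed pattern). Sum: -11.


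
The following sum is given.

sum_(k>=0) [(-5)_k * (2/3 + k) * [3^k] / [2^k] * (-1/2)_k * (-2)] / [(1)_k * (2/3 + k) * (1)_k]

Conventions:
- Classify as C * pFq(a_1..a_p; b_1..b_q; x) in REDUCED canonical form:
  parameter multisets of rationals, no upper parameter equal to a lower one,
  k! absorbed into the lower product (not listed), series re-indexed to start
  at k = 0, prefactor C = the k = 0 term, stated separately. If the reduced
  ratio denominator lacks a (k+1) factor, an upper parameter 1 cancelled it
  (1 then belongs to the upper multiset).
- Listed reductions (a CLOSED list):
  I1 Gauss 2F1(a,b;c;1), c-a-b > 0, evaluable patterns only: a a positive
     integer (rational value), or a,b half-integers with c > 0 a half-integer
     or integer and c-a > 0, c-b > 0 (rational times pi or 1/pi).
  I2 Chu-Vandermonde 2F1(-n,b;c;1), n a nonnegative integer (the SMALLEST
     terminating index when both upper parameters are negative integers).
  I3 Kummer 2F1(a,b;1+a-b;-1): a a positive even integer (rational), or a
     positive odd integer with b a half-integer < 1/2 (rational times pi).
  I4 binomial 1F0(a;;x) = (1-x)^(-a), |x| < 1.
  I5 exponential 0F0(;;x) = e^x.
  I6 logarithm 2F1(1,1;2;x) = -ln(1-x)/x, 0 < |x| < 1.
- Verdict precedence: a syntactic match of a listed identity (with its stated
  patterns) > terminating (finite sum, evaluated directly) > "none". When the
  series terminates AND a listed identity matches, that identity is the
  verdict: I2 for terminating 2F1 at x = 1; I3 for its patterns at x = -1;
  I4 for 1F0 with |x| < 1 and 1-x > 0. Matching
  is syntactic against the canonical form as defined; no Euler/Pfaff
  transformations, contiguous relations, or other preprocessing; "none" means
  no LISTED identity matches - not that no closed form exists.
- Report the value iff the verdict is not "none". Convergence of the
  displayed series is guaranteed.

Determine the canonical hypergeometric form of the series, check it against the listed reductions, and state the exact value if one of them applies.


Canonical form: C = -2 times 2F1 with upper {-5, -1/2}, lower {1}, x = 3/2. Verdict: terminating at k = 5: the factor (-5)_k kills every later term; summing the 6 survivors is exact. Value: -26753/4096.

The tell: x = (3/2) and (1)_k (C = -2, x = 3/2) is k! itself.
Ratio: r(k) = (3/2) * (k-5) (k-1/2) / [(k+1) (k+1)] - rational in k, leading ratio (3/2); with t_0 = -2, classification follows.


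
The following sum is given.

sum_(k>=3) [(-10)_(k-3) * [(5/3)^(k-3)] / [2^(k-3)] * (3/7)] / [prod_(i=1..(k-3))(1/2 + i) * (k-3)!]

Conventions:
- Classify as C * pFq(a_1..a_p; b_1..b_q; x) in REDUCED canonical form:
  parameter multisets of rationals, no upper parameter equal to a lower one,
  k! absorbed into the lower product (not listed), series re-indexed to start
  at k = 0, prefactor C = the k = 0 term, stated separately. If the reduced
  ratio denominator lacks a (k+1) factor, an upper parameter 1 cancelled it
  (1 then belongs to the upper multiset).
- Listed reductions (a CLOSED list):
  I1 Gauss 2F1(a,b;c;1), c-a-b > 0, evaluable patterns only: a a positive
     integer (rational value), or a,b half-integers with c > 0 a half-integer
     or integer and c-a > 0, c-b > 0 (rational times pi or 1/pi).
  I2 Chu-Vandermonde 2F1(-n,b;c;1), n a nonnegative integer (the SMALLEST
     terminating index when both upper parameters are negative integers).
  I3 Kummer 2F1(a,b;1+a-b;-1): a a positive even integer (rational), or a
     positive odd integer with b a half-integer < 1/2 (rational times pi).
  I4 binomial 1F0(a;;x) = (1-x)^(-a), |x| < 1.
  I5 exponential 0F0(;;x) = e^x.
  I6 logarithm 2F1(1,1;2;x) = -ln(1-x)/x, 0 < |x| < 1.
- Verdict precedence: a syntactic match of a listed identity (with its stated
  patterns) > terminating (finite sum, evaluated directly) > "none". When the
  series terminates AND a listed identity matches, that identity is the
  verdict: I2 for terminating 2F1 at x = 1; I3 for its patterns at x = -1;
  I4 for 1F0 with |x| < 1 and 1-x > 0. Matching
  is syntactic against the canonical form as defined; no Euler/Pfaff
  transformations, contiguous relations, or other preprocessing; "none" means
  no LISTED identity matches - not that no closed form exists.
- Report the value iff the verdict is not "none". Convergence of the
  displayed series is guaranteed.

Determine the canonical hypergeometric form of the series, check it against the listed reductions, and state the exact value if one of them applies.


Prefactor 3/7, argument 5/6: 1F1 with upper {-10} over lower {3/2}. Verdict: terminating - no listed pattern fits, but -10 in the upper list cuts the series at k = 10; direct evaluation. Value: -233350900768/6888704583033.

Key observation: t_0 = 3/7 here, and the two k-th powers (prefactor 3/7) combine into one argument.
Adjacent-term ratio: r(k) = (5/6) * (k-10) / [(k+3/2) (k+1)] - rational in k, leading ratio (5/6); with t_0 = 3/7, classification follows.


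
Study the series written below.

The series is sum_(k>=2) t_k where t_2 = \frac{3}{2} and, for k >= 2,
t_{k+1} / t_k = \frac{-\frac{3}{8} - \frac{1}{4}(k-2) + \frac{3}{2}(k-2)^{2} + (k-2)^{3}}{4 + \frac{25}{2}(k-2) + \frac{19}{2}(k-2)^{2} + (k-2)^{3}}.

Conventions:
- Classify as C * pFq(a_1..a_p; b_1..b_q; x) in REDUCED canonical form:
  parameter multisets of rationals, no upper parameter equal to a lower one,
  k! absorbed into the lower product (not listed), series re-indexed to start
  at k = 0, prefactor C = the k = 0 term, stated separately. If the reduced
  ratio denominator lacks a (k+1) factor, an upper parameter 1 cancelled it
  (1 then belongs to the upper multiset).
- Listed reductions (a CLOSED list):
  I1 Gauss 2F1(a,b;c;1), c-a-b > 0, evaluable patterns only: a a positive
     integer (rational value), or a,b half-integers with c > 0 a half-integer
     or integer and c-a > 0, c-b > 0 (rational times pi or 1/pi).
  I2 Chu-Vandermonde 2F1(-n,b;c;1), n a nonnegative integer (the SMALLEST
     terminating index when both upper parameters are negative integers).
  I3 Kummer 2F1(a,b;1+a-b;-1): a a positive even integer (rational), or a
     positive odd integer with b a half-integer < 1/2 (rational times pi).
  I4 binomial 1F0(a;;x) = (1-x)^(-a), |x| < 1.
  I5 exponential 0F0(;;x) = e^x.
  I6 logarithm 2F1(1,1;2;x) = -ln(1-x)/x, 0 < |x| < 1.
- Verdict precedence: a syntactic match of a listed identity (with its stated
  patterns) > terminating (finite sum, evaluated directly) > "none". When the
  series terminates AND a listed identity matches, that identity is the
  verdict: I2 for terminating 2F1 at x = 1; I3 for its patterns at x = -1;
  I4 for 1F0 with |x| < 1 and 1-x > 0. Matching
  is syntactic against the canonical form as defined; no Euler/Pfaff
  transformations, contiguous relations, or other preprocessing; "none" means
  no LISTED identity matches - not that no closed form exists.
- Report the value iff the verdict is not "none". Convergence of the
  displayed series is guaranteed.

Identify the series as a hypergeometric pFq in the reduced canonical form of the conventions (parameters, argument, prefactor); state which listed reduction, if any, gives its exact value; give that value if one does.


x = 1 here; the reduced form reads 2F1, upper {-\frac{1}{2}, \frac{3}{2}}, lower {8}, C = \frac{3}{2}. Verdict at x = 1: Gauss's theorem I1 (half-integer case) matches (x = 1; upper {-\frac{1}{2}, \frac{3}{2}} half-integers, c = 8 in the evaluable pattern). Its exact value is \frac{2097152}{495495} / \pi.

Key step: x = 1 and factor the ratio over Q (prefactor 3/2): negated roots = parameters.
Adjacent-term ratio: r(k) = 1 * (k-\frac{1}{2}) (k+\frac{3}{2}) / [(k+8) (k+1)] - rational in k, leading ratio 1; with t_0 = \frac{3}{2}, classification follows.


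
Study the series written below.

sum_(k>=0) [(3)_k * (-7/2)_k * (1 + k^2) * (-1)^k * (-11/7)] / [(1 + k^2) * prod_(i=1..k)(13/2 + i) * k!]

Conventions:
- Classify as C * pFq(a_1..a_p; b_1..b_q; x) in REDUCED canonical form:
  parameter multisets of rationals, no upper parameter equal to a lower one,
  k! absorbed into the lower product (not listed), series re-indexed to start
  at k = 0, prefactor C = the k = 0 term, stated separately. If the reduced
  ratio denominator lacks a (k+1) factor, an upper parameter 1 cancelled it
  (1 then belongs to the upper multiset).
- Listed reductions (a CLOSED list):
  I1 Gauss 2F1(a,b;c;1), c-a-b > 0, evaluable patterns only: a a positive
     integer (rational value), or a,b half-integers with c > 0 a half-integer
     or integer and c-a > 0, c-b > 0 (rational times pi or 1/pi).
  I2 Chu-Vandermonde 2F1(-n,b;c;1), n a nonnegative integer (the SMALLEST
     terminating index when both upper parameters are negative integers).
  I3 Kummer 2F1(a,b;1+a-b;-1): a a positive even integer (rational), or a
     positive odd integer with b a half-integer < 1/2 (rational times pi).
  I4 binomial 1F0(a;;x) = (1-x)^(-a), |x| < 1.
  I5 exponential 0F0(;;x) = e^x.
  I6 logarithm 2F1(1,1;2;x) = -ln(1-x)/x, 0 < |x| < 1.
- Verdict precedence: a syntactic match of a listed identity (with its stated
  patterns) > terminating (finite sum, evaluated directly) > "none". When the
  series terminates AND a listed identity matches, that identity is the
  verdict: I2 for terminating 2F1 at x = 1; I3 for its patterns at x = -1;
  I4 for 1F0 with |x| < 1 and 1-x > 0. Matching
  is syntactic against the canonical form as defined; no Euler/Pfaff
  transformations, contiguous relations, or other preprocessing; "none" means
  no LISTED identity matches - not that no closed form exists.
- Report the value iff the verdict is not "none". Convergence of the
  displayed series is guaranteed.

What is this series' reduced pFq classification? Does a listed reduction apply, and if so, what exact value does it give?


With C = -11/7: the canonical form is 2F1(-7/2, 3; 15/2; -1). Verdict: this is the Kummer evaluation I3 (x = -1; c = 15/2 equals 1+a-b for upper {-7/2, 3}: listed pattern). Value: (-14157/8192) * pi.

Key step: t_0 = -11/7 here, and the lower running product (C = -11/7, x = -1) is a rising factorial.
Step ratio: r(k) = (-1) * (k-7/2) (k+3) / [(k+15/2) (k+1)] ; factor over Q: parameters, x = (-1), and C = -11/7.


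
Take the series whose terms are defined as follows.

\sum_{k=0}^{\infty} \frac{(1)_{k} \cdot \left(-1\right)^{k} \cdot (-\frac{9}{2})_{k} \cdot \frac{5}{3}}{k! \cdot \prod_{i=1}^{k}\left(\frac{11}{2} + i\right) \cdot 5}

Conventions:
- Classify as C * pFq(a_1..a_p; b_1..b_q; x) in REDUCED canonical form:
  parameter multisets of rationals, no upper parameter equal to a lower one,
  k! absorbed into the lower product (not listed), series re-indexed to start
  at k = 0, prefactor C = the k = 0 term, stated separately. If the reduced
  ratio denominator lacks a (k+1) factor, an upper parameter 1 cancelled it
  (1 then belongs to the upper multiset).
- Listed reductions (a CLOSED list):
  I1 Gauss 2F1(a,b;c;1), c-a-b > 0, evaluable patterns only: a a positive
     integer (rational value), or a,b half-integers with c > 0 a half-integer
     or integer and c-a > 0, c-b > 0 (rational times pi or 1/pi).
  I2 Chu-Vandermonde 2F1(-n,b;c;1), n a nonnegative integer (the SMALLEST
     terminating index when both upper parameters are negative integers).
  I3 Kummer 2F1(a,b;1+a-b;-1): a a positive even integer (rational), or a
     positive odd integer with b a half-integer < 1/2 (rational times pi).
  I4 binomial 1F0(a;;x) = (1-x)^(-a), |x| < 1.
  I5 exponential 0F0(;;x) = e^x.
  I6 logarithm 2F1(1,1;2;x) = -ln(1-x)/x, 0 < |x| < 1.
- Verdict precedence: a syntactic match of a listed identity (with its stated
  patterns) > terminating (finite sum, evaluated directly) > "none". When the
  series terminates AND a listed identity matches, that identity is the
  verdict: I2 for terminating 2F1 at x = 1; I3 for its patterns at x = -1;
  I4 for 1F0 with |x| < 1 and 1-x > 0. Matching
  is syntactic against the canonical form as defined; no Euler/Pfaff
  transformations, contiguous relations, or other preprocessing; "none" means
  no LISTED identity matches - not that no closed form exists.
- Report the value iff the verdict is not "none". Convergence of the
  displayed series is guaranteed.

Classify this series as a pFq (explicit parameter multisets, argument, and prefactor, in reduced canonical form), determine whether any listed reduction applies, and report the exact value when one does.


Structural cue: t_0 being \frac{1}{3}, the constant factors (prefactor 1/3) combine into one prefactor.
Ratio: r(k) = -1 * (k-\frac{9}{2}) (k+1) / [(k+\frac{13}{2}) (k+1)] ; factor over Q: parameters, x = -1, and C = \frac{1}{3}.

Prefactor \frac{1}{3}, argument -1: 2F1 with upper {-\frac{9}{2}, 1} over lower {\frac{13}{2}}. Verdict: this is Kummer (I3) (x = -1; c = \frac{13}{2} equals 1+a-b for upper {-\frac{9}{2}, 1}: listed pattern). Sum: \frac{231}{1024} \cdot \pi.


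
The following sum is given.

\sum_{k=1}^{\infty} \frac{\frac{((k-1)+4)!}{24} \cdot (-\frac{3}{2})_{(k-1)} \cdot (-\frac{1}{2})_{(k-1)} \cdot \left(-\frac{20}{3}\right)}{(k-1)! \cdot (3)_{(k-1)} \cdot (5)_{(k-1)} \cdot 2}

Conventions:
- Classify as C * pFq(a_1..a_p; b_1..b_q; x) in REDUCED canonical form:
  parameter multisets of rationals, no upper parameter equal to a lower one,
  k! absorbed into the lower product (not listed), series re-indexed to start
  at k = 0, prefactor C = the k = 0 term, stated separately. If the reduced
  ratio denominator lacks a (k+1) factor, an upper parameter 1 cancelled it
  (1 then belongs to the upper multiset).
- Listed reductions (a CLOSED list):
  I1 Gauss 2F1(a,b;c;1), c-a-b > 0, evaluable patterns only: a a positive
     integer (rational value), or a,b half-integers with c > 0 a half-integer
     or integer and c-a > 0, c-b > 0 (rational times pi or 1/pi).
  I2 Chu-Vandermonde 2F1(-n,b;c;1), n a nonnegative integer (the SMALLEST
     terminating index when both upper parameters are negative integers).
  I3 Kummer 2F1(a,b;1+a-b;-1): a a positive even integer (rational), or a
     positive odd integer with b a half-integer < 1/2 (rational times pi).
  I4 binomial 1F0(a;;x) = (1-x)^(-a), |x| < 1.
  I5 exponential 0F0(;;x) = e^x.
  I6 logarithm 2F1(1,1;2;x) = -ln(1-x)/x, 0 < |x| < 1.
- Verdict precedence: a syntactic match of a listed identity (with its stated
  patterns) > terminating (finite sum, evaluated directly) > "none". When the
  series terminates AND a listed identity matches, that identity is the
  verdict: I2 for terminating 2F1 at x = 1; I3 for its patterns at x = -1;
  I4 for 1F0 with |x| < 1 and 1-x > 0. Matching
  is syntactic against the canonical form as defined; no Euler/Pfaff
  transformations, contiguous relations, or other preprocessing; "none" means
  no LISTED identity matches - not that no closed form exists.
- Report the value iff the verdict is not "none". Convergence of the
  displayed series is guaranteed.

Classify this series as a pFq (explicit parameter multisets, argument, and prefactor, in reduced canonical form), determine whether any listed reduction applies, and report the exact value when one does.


x = 1 here; the reduced form reads 2F1, upper {-\frac{3}{2}, -\frac{1}{2}}, lower {3}, C = -\frac{10}{3}. Verdict: the half-integer Gauss pattern (I1) fires (x = 1; upper {-\frac{3}{2}, -\frac{1}{2}} half-integers, c = 3 in the evaluable pattern). Hence: \left(-\frac{4096}{315}\right) / \pi.

Structural cue: x = 1 and the factorial ratio (C = -10/3) (k+a-1)!/(a-1)! is a rising factorial (a)_k.
Step ratio: r(k) = 1 * (k-\frac{3}{2}) (k-\frac{1}{2}) / [(k+3) (k+1)] ; factor over Q: parameters, x = 1, and C = -\frac{10}{3}.


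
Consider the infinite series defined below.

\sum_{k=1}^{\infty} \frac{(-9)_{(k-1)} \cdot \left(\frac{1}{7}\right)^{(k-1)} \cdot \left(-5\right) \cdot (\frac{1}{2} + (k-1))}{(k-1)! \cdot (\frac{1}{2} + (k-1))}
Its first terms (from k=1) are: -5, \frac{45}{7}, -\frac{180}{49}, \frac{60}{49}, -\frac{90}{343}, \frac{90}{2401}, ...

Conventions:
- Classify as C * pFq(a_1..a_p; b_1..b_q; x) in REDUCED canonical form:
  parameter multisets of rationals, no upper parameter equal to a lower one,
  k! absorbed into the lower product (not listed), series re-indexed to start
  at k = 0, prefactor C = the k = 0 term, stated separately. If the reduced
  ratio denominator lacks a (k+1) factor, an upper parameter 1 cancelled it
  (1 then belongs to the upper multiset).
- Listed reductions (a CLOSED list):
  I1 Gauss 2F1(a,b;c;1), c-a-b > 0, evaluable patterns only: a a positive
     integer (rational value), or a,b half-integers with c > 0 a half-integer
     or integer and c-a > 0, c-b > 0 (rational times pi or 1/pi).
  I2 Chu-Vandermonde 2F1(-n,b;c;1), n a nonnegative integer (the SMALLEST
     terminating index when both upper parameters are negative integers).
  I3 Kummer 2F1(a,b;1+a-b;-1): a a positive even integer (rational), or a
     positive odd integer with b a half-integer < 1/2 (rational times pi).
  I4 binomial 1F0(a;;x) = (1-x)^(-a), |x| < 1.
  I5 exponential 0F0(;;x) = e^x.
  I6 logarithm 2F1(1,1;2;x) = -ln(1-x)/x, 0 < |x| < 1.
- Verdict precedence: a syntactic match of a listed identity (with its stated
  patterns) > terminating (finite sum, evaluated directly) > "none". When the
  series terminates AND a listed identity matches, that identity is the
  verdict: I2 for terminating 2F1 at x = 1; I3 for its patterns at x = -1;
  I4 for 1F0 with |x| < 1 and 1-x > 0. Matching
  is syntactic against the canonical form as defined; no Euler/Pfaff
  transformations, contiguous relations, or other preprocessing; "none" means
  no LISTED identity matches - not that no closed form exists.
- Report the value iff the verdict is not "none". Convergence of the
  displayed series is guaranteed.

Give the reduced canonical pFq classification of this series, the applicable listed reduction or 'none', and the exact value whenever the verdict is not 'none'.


Classification (C = -5): 1F0 with upper {-9}, lower {-}, argument x = \frac{1}{7}. Verdict (x = \frac{1}{7}): the binomial series (I4) applies (the 1F0 binomial series: exponent 9, x = \frac{1}{7}). Sum: -\frac{50388480}{40353607}.

Structural cue: x = \frac{1}{7} and striking the common factor k + 1/2 reduces the term (prefactor -5).
Consecutive-term ratio: r(k) = \frac{1}{7} * (k-9) / [(k+1)] - rational in k, leading ratio \frac{1}{7}; with t_0 = -5, classification follows.


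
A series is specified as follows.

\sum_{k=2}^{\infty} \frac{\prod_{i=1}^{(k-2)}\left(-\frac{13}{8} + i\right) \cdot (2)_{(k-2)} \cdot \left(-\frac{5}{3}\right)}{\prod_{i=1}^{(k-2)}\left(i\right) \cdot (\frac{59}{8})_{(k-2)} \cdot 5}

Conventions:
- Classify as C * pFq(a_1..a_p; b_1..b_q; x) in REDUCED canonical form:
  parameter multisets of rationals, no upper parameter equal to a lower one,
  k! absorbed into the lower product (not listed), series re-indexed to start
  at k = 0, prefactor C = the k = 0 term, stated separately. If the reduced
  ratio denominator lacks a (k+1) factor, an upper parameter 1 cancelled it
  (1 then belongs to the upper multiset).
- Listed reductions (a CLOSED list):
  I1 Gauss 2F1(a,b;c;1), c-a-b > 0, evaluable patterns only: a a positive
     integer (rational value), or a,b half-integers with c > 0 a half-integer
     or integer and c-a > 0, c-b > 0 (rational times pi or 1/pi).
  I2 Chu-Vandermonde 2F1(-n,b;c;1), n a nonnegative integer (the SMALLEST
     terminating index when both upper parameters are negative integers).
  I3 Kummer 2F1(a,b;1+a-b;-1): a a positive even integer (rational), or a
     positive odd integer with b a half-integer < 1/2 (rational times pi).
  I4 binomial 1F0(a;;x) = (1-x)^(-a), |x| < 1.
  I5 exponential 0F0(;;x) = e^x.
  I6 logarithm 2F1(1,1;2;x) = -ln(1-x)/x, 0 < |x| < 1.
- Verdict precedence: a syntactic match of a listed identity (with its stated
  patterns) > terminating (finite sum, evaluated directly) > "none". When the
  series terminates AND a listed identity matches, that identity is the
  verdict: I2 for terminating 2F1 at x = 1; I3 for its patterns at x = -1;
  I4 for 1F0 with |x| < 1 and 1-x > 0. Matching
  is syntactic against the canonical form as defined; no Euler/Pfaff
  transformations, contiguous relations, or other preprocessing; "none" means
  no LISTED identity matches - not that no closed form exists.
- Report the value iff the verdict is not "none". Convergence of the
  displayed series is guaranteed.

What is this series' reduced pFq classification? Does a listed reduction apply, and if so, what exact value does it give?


x = 1 here; the reduced form reads 2F1, upper {-\frac{5}{8}, 2}, lower {\frac{59}{8}}, C = -\frac{1}{3}. Verdict: the Gauss summation I1 matches (x = 1: the Gamma ratio telescopes since c-a-b = 6 > 0 and a = 2 in Z>0). Its exact value is -\frac{731}{2688}.

The tell: with t_0 = -\frac{1}{3}, the running product (C = -1/3) telescopes to a rising factorial.
Term ratio: r(k) = 1 * (k-\frac{5}{8}) (k+2) / [(k+\frac{59}{8}) (k+1)] ; factor over Q: parameters, x = 1, and C = -\frac{1}{3}.


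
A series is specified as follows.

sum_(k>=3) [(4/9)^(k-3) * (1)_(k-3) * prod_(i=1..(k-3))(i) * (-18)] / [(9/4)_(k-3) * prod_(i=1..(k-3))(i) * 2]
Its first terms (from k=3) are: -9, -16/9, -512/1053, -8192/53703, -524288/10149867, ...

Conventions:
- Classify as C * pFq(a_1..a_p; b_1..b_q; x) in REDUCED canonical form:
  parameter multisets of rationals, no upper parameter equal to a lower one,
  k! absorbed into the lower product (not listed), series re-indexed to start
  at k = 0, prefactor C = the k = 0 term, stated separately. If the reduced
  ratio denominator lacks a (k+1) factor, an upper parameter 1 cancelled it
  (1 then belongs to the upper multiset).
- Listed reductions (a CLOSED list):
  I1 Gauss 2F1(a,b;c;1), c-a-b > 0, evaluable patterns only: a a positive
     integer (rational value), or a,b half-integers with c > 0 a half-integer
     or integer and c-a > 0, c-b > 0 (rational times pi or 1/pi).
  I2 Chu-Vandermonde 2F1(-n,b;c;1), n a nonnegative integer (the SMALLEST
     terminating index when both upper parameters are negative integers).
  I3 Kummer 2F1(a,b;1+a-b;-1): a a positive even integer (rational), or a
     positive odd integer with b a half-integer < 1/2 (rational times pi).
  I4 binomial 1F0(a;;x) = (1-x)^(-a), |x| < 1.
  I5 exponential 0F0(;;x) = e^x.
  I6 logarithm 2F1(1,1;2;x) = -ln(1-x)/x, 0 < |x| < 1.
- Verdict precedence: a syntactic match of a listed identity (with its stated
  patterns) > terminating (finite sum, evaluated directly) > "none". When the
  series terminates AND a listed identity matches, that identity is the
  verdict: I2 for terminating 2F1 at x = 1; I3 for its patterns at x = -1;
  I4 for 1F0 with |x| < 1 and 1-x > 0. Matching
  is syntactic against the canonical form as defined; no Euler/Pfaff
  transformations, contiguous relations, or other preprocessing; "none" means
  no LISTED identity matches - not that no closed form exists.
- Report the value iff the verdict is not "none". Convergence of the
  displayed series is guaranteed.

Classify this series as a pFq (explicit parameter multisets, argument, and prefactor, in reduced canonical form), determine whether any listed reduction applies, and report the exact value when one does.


This is -9 * 2F1(1, 1; 9/4; 4/9) in reduced canonical form. Verdict: none - at argument 4/9 the multisets {1, 1} ; {9/4} match no listed identity.

Structural cue: t_0 = -9 here, and the product of the first k integers (C = -9, x = 4/9) is k!.
Step ratio: r(k) = (4/9) * (k+1) (k+1) / [(k+9/4) (k+1)] - rational; roots negated = parameters, x = (4/9), C = -9.


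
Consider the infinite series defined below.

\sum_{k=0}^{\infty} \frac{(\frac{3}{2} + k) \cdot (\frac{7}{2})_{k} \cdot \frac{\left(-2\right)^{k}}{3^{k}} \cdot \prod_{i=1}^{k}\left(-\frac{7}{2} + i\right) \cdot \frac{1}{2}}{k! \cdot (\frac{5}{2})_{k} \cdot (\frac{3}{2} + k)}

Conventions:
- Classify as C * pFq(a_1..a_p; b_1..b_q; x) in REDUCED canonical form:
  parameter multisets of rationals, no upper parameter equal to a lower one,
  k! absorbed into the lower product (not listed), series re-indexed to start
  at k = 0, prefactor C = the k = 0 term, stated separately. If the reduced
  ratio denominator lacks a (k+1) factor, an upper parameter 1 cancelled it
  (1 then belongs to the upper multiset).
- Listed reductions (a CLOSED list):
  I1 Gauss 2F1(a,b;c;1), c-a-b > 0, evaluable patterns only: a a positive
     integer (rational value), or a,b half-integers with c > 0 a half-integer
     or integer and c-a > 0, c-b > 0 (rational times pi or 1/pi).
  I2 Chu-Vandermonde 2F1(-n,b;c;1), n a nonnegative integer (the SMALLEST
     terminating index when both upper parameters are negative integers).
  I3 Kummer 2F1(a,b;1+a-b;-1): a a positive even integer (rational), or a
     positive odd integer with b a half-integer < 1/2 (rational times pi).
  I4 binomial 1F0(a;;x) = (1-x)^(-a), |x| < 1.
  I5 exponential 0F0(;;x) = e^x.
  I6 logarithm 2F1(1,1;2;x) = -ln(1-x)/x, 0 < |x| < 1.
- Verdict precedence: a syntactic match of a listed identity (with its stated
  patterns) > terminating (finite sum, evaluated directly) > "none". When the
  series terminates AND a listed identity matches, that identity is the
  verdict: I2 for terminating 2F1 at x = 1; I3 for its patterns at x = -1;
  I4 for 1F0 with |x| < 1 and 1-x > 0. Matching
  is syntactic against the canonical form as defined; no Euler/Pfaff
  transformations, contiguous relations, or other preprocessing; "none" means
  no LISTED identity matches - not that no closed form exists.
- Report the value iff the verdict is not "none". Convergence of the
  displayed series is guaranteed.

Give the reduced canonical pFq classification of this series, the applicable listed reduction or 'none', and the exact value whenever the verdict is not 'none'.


Prefactor \frac{1}{2}, argument -\frac{2}{3}: 2F1 with upper {-\frac{5}{2}, \frac{7}{2}} over lower {\frac{5}{2}}. Verdict: no listed reduction: x = -\frac{2}{3} and upper {-\frac{5}{2}, \frac{7}{2}} fail every I1-I6 pattern.

The tell: x = -\frac{2}{3} and k + 3/2 divides numerator and denominator alike; C = 1/2, x = -2/3 after cancelling.
Ratio: r(k) = -\frac{2}{3} * (k-\frac{5}{2}) (k+\frac{7}{2}) / [(k+\frac{5}{2}) (k+1)] - poly over poly, x = -\frac{2}{3} from leading terms; C = \frac{1}{2} at k = 0.


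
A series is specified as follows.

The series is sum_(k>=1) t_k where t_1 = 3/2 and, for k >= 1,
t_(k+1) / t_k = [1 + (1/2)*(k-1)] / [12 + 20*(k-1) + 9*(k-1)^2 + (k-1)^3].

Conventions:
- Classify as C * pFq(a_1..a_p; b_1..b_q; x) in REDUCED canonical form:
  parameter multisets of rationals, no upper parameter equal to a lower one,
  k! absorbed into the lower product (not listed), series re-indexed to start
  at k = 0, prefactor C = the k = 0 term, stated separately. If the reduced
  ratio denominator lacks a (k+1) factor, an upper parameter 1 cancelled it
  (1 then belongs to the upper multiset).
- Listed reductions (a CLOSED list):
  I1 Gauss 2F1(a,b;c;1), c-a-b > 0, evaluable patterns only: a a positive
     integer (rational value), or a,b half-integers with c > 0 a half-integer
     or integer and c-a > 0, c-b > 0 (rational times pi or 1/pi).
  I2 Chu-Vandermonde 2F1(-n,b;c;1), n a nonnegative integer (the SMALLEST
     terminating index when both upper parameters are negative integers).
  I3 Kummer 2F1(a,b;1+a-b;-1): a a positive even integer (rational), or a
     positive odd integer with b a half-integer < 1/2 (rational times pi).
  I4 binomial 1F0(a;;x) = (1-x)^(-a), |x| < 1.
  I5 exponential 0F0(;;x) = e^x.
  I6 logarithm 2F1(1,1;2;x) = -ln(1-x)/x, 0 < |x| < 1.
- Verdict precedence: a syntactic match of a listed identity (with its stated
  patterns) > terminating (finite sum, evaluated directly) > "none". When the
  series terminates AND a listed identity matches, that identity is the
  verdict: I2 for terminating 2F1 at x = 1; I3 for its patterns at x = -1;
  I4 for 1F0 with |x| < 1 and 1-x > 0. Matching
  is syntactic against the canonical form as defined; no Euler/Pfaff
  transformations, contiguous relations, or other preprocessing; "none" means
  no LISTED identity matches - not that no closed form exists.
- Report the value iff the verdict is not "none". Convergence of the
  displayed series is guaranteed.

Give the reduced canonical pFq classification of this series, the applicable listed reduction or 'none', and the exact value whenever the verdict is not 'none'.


Classification (C = 3/2): 0F1 with upper {-}, lower {6}, argument x = 1/2. Verdict: no listed reduction: x = 1/2 and upper {-} fail every I1-I6 pattern.

Key observation: t_0 being 3/2, the expanded ratio factors over Q; C = 3/2, x = 1/2, roots give parameters.
Adjacent-term ratio: r(k) = (1/2) * 1 / [(k+6) (k+1)] - rational in k, leading ratio (1/2); with t_0 = 3/2, classification follows.


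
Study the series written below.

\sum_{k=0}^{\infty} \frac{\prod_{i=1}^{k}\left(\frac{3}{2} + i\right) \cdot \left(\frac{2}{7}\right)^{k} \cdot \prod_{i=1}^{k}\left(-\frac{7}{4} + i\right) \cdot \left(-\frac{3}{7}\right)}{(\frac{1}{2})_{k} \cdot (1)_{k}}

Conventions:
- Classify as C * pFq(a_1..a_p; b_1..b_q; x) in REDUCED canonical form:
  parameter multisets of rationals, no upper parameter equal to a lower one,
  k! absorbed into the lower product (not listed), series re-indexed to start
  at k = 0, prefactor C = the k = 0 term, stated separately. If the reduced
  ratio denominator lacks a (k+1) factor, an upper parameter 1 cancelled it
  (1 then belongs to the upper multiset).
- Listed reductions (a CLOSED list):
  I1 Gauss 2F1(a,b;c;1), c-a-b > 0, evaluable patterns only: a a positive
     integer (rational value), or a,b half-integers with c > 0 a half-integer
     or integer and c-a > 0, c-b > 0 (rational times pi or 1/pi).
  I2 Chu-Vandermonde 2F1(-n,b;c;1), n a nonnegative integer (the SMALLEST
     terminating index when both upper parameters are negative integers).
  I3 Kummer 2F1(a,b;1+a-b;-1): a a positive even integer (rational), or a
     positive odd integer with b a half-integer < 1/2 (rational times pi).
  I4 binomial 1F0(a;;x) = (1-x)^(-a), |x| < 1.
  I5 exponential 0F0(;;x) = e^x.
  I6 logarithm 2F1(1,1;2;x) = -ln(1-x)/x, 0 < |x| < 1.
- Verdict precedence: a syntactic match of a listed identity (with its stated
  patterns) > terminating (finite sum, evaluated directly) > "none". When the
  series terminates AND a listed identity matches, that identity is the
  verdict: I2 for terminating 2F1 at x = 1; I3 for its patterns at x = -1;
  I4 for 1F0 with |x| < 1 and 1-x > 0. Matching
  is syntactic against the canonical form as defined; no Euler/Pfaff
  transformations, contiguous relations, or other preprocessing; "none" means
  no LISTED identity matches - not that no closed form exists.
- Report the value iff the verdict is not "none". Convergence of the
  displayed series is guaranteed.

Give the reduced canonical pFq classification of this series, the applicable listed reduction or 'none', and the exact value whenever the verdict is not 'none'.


The series (x = \frac{2}{7}) is 2F1: upper {-\frac{3}{4}, \frac{5}{2}}, lower {\frac{1}{2}}, prefactor -\frac{3}{7}. Verdict: none (x = \frac{2}{7}): each listed identity misses the multisets {-\frac{3}{4}, \frac{5}{2}} ; {\frac{1}{2}}.

Key step: t_0 = -\frac{3}{7} here, and the running product (C = -3/7, x = 2/7) telescopes to a rising factorial.
Ratio: r(k) = \frac{2}{7} * (k-\frac{3}{4}) (k+\frac{5}{2}) / [(k+\frac{1}{2}) (k+1)] - rational; roots negated = parameters, x = \frac{2}{7}, C = -\frac{3}{7}.
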